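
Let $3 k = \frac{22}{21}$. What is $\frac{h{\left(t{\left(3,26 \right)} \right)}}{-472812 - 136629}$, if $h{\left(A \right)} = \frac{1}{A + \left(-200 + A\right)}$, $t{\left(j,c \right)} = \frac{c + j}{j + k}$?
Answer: $\frac{211}{23491512786} \approx 8.982 \cdot 10^{-9}$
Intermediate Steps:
$k = \frac{22}{63}$ ($k = \frac{22 \cdot \frac{1}{21}}{3} = \frac{1}{3} \cdot \frac{22}{21} = \frac{22}{63} \approx 0.34921$)
$t{\left(j,c \right)} = \frac{c + j}{\frac{22}{63} + j}$ ($t{\left(j,c \right)} = \frac{c + j}{j + \frac{22}{63}} = \frac{c + j}{\frac{22}{63} + j}$)
$h{\left(A \right)} = \frac{1}{-200 + 2 A}$
$\frac{h{\left(t{\left(3,26 \right)} \right)}}{-472812 - 136629} = \frac{\frac{1}{2} \frac{1}{-100 + \frac{63 \left(26 + 3\right)}{22 + 63 \cdot 3}}}{-472812 - 136629} = \frac{\frac{1}{2} \frac{1}{-100 + 63 \frac{1}{22 + 189} \cdot 29}}{-472812 - 136629} = \frac{\frac{1}{2} \frac{1}{-100 + 63 \cdot \frac{1}{211} \cdot 29}}{-609441} = \frac{1}{2 \left(-100 + 63 \cdot \frac{1}{211} \cdot 29\right)} \left(- \frac{1}{609441}\right) = \frac{1}{2 \left(-100 + \frac{1827}{211}\right)} \left(- \frac{1}{609441}\right) = \frac{1}{2 \left(- \frac{19273}{211}\right)} \left(- \frac{1}{609441}\right) = \frac{1}{2} \left(- \frac{211}{19273}\right) \left(- \frac{1}{609441}\right) = \left(- \frac{211}{38546}\right) \left(- \frac{1}{609441}\right) = \frac{211}{23491512786}$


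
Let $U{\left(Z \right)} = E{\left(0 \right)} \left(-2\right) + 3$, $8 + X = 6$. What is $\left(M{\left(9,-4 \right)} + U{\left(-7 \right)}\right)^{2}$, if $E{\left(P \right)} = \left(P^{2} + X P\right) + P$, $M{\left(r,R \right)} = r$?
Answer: $144$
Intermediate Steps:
$X = -2$ ($X = -8 + 6 = -2$)
$E{\left(P \right)} = P^{2} - P$ ($E{\left(P \right)} = \left(P^{2} - 2 P\right) + P = P^{2} - P$)
$U{\left(Z \right)} = 3$ ($U{\left(Z \right)} = 0 \left(-1 + 0\right) \left(-2\right) + 3 = 0 \left(-1\right) \left(-2\right) + 3 = 0 \left(-2\right) + 3 = 0 + 3 = 3$)
$\left(M{\left(9,-4 \right)} + U{\left(-7 \right)}\right)^{2} = \left(9 + 3\right)^{2} = 12^{2} = 144$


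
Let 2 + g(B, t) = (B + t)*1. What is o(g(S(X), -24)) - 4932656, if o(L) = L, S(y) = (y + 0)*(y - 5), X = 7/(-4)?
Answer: -78922723/16 ≈ -4.9327e+6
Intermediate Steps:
X = -7/4 (X = 7*(-¼) = -7/4 ≈ -1.7500)
S(y) = y*(-5 + y)
g(B, t) = -2 + B + t (g(B, t) = -2 + (B + t)*1 = -2 + (B + t) = -2 + B + t)
o(g(S(X), -24)) - 4932656 = (-2 - 7*(-5 - 7/4)/4 - 24) - 4932656 = (-2 - 7/4*(-27/4) - 24) - 4932656 = (-2 + 189/16 - 24) - 4932656 = -227/16 - 4932656 = -78922723/16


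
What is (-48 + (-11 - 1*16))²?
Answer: 5625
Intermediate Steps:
(-48 + (-11 - 1*16))² = (-48 + (-11 - 16))² = (-48 - 27)² = (-75)² = 5625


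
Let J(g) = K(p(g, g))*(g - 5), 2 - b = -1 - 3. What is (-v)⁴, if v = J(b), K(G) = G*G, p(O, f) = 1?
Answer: 1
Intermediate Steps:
b = 6 (b = 2 - (-1 - 3) = 2 - 1*(-4) = 2 + 4 = 6)
K(G) = G²
J(g) = -5 + g (J(g) = 1²*(g - 5) = 1*(-5 + g) = -5 + g)
v = 1 (v = -5 + 6 = 1)
(-v)⁴ = (-1*1)⁴ = (-1)⁴ = 1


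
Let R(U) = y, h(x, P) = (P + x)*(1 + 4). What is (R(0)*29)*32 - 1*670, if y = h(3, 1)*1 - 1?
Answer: 16962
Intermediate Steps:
h(x, P) = 5*P + 5*x (h(x, P) = (P + x)*5 = 5*P + 5*x)
y = 19 (y = (5*1 + 5*3)*1 - 1 = (5 + 15)*1 - 1 = 20*1 - 1 = 20 - 1 = 19)
R(U) = 19
(R(0)*29)*32 - 1*670 = (19*29)*32 - 1*670 = 551*32 - 670 = 17632 - 670 = 16962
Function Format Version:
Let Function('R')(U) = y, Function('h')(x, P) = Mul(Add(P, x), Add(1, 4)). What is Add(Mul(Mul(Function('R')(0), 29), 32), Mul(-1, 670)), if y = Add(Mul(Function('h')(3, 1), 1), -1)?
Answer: 16962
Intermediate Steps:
Function('h')(x, P) = Add(Mul(5, P), Mul(5, x)) (Function('h')(x, P) = Mul(Add(P, x), 5) = Add(Mul(5, P), Mul(5, x)))
y = 19 (y = Add(Mul(Add(Mul(5, 1), Mul(5, 3)), 1), -1) = Add(Mul(Add(5, 15), 1), -1) = Add(Mul(20, 1), -1) = Add(20, -1) = 19)
Function('R')(U) = 19
Add(Mul(Mul(Function('R')(0), 29), 32), Mul(-1, 670)) = Add(Mul(Mul(19, 29), 32), Mul(-1, 670)) = Add(Mul(551, 32), -670) = Add(17632, -670) = 16962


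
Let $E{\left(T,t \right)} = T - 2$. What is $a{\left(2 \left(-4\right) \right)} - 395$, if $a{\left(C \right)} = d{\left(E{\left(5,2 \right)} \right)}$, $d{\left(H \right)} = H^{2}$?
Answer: $-386$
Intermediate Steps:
$E{\left(T,t \right)} = -2 + T$
$a{\left(C \right)} = 9$ ($a{\left(C \right)} = \left(-2 + 5\right)^{2} = 3^{2} = 9$)
$a{\left(2 \left(-4\right) \right)} - 395 = 9 - 395 = -386$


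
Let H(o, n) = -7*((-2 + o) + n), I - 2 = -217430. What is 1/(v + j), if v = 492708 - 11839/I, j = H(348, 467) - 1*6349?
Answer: 217428/104510693743 ≈ 2.0804e-6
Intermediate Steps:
I = -217428 (I = 2 - 217430 = -217428)
H(o, n) = 14 - 7*n - 7*o (H(o, n) = -7*(-2 + n + o) = 14 - 7*n - 7*o)
j = -12040 (j = (14 - 7*467 - 7*348) - 1*6349 = (14 - 3269 - 2436) - 6349 = -5691 - 6349 = -12040)
v = 107128526863/217428 (v = 492708 - 11839/(-217428) = 492708 - 11839*(-1/217428) = 492708 + 11839/217428 = 107128526863/217428 ≈ 4.9271e+5)
1/(v + j) = 1/(107128526863/217428 - 12040) = 1/(104510693743/217428) = 217428/104510693743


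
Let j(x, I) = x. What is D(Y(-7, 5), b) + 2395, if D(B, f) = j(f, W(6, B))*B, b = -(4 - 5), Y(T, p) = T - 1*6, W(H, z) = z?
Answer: 2382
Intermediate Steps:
Y(T, p) = -6 + T (Y(T, p) = T - 6 = -6 + T)
b = 1 (b = -1*(-1) = 1)
D(B, f) = B*f (D(B, f) = f*B = B*f)
D(Y(-7, 5), b) + 2395 = (-6 - 7)*1 + 2395 = -13*1 + 2395 = -13 + 2395 = 2382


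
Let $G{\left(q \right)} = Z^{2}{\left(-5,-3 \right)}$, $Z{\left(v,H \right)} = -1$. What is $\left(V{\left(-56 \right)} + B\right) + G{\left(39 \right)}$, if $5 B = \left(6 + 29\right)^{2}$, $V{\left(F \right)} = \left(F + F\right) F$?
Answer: $6518$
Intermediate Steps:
$V{\left(F \right)} = 2 F^{2}$ ($V{\left(F \right)} = 2 F F = 2 F^{2}$)
$G{\left(q \right)} = 1$ ($G{\left(q \right)} = \left(-1\right)^{2} = 1$)
$B = 245$ ($B = \frac{\left(6 + 29\right)^{2}}{5} = \frac{35^{2}}{5} = \frac{1}{5} \cdot 1225 = 245$)
$\left(V{\left(-56 \right)} + B\right) + G{\left(39 \right)} = \left(2 \left(-56\right)^{2} + 245\right) + 1 = \left(2 \cdot 3136 + 245\right) + 1 = \left(6272 + 245\right) + 1 = 6517 + 1 = 6518$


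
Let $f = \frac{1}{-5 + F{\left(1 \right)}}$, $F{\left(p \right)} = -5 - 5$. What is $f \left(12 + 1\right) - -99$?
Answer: $\frac{1472}{15} \approx 98.133$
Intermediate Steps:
$F{\left(p \right)} = -10$
$f = - \frac{1}{15}$ ($f = \frac{1}{-5 - 10} = \frac{1}{-15} = - \frac{1}{15} \approx -0.066667$)
$f \left(12 + 1\right) - -99 = - \frac{12 + 1}{15} - -99 = \left(- \frac{1}{15}\right) 13 + 99 = - \frac{13}{15} + 99 = \frac{1472}{15}$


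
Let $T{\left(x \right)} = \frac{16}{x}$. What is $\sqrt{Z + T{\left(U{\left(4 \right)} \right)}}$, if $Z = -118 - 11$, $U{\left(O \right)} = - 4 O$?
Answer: $i \sqrt{130} \approx 11.402 i$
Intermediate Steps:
$Z = -129$ ($Z = -118 - 11 = -129$)
$\sqrt{Z + T{\left(U{\left(4 \right)} \right)}} = \sqrt{-129 + \frac{16}{\left(-4\right) 4}} = \sqrt{-129 + \frac{16}{-16}} = \sqrt{-129 + 16 \left(- \frac{1}{16}\right)} = \sqrt{-129 - 1} = \sqrt{-130} = i \sqrt{130}$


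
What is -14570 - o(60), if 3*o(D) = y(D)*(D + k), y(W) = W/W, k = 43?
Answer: -43813/3 ≈ -14604.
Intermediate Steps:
y(W) = 1
o(D) = 43/3 + D/3 (o(D) = (1*(D + 43))/3 = (1*(43 + D))/3 = (43 + D)/3 = 43/3 + D/3)
-14570 - o(60) = -14570 - (43/3 + (⅓)*60) = -14570 - (43/3 + 20) = -14570 - 1*103/3 = -14570 - 103/3 = -43813/3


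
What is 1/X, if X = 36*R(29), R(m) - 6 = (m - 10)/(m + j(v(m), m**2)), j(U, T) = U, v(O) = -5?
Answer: 2/489 ≈ 0.0040900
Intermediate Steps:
R(m) = 6 + (-10 + m)/(-5 + m) (R(m) = 6 + (m - 10)/(m - 5) = 6 + (-10 + m)/(-5 + m))
X = 489/2 (X = 36*((-40 + 7*29)/(-5 + 29)) = 36*((-40 + 203)/24) = 36*((1/24)*163) = 36*(163/24) = 489/2 ≈ 244.50)
1/X = 1/(489/2) = 2/489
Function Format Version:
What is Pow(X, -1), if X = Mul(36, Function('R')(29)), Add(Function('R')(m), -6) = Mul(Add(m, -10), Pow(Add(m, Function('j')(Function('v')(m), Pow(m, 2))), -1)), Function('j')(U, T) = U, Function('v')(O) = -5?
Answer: Rational(2, 489) ≈ 0.0040900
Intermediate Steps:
Function('R')(m) = Add(6, Mul(Pow(Add(-5, m), -1), Add(-10, m))) (Function('R')(m) = Add(6, Mul(Add(m, -10), Pow(Add(m, -5), -1))) = Add(6, Mul(Add(-10, m), Pow(Add(-5, m), -1))) = Add(6, Mul(Pow(Add(-5, m), -1), Add(-10, m))))
X = Rational(489, 2) (X = Mul(36, Mul(Pow(Add(-5, 29), -1), Add(-40, Mul(7, 29)))) = Mul(36, Mul(Pow(24, -1), Add(-40, 203))) = Mul(36, Mul(Rational(1, 24), 163)) = Mul(36, Rational(163, 24)) = Rational(489, 2) ≈ 244.50)
Pow(X, -1) = Pow(Rational(489, 2), -1) = Rational(2, 489)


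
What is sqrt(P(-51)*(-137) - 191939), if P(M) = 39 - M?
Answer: I*sqrt(204269) ≈ 451.96*I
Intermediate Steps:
sqrt(P(-51)*(-137) - 191939) = sqrt((39 - 1*(-51))*(-137) - 191939) = sqrt((39 + 51)*(-137) - 191939) = sqrt(90*(-137) - 191939) = sqrt(-12330 - 191939) = sqrt(-204269) = I*sqrt(204269)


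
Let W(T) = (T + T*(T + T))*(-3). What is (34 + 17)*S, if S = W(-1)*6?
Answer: -918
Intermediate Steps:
W(T) = -6*T² - 3*T (W(T) = (T + T*(2*T))*(-3) = (T + 2*T²)*(-3) = -6*T² - 3*T)
S = -18 (S = -3*(-1)*(1 + 2*(-1))*6 = -3*(-1)*(1 - 2)*6 = -3*(-1)*(-1)*6 = -3*6 = -18)
(34 + 17)*S = (34 + 17)*(-18) = 51*(-18) = -918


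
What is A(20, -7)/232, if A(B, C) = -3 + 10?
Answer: 7/232 ≈ 0.030172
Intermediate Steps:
A(B, C) = 7
A(20, -7)/232 = 7/232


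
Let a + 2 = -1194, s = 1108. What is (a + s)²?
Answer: 7744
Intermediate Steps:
a = -1196 (a = -2 - 1194 = -1196)
(a + s)² = (-1196 + 1108)² = (-88)² = 7744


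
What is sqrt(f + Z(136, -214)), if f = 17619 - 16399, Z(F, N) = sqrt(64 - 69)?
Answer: sqrt(1220 + I*sqrt(5)) ≈ 34.929 + 0.032*I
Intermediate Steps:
Z(F, N) = I*sqrt(5) (Z(F, N) = sqrt(-5) = I*sqrt(5))
f = 1220
sqrt(f + Z(136, -214)) = sqrt(1220 + I*sqrt(5))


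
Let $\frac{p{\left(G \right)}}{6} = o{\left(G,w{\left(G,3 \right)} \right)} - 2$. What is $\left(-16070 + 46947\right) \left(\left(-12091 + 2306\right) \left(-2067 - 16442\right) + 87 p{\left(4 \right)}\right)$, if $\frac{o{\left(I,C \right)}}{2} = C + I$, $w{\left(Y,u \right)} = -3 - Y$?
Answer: $5592021973153$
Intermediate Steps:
$o{\left(I,C \right)} = 2 C + 2 I$ ($o{\left(I,C \right)} = 2 \left(C + I\right) = 2 C + 2 I$)
$p{\left(G \right)} = -48$ ($p{\left(G \right)} = 6 \left(\left(2 \left(-3 - G\right) + 2 G\right) - 2\right) = 6 \left(\left(\left(-6 - 2 G\right) + 2 G\right) - 2\right) = 6 \left(-6 - 2\right) = 6 \left(-8\right) = -48$)
$\left(-16070 + 46947\right) \left(\left(-12091 + 2306\right) \left(-2067 - 16442\right) + 87 p{\left(4 \right)}\right) = \left(-16070 + 46947\right) \left(\left(-12091 + 2306\right) \left(-2067 - 16442\right) + 87 \left(-48\right)\right) = 30877 \left(\left(-9785\right) \left(-18509\right) - 4176\right) = 30877 \left(181110565 - 4176\right) = 30877 \cdot 181106389 = 5592021973153$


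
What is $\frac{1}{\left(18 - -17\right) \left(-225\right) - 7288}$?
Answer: $- \frac{1}{15163} \approx -6.595 \cdot 10^{-5}$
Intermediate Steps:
$\frac{1}{\left(18 - -17\right) \left(-225\right) - 7288} = \frac{1}{\left(18 + 17\right) \left(-225\right) - 7288} = \frac{1}{35 \left(-225\right) - 7288} = \frac{1}{-7875 - 7288} = \frac{1}{-15163} = - \frac{1}{15163}$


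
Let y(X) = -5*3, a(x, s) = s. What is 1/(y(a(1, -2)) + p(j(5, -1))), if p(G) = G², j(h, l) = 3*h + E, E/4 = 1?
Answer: 1/346 ≈ 0.0028902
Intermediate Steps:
E = 4 (E = 4*1 = 4)
j(h, l) = 4 + 3*h (j(h, l) = 3*h + 4 = 4 + 3*h)
y(X) = -15
1/(y(a(1, -2)) + p(j(5, -1))) = 1/(-15 + (4 + 3*5)²) = 1/(-15 + (4 + 15)²) = 1/(-15 + 19²) = 1/(-15 + 361) = 1/346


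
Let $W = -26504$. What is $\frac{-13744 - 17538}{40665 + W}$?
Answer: $- \frac{31282}{14161} \approx -2.209$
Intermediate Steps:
$\frac{-13744 - 17538}{40665 + W} = \frac{-13744 - 17538}{40665 - 26504} = - \frac{31282}{14161}$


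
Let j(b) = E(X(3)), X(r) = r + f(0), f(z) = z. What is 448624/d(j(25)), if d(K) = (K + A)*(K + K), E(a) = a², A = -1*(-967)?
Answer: 28039/1098 ≈ 25.536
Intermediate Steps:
A = 967
X(r) = r (X(r) = r + 0 = r)
j(b) = 9 (j(b) = 3² = 9)
d(K) = 2*K*(967 + K) (d(K) = (K + 967)*(K + K) = (967 + K)*(2*K) = 2*K*(967 + K))
448624/d(j(25)) = 448624/((2*9*(967 + 9))) = 448624/((2*9*976)) = 448624/17568 = 448624*(1/17568) = 28039/1098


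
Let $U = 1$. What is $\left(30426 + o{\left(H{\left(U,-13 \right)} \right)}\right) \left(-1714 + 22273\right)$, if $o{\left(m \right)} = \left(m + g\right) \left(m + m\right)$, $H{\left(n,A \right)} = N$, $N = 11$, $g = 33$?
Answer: $645429246$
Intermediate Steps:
$H{\left(n,A \right)} = 11$
$o{\left(m \right)} = 2 m \left(33 + m\right)$ ($o{\left(m \right)} = \left(m + 33\right) \left(m + m\right) = \left(33 + m\right) 2 m = 2 m \left(33 + m\right)$)
$\left(30426 + o{\left(H{\left(U,-13 \right)} \right)}\right) \left(-1714 + 22273\right) = \left(30426 + 2 \cdot 11 \left(33 + 11\right)\right) \left(-1714 + 22273\right) = \left(30426 + 2 \cdot 11 \cdot 44\right) 20559 = \left(30426 + 968\right) 20559 = 31394 \cdot 20559 = 645429246$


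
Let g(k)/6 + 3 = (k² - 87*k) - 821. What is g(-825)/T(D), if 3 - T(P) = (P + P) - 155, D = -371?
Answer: 375788/75 ≈ 5010.5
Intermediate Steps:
T(P) = 158 - 2*P (T(P) = 3 - ((P + P) - 155) = 3 - (2*P - 155) = 3 - (-155 + 2*P) = 3 + (155 - 2*P) = 158 - 2*P)
g(k) = -4944 - 522*k + 6*k² (g(k) = -18 + 6*((k² - 87*k) - 821) = -18 + 6*(-821 + k² - 87*k) = -18 + (-4926 - 522*k + 6*k²) = -4944 - 522*k + 6*k²)
g(-825)/T(D) = (-4944 - 522*(-825) + 6*(-825)²)/(158 - 2*(-371)) = (-4944 + 430650 + 6*680625)/(158 + 742) = (-4944 + 430650 + 4083750)/900 = 4509456*(1/900) = 375788/75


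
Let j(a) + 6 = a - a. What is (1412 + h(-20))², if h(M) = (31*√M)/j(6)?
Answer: 17938891/9 - 87544*I*√5/3 ≈ 1.9932e+6 - 65251.0*I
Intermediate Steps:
j(a) = -6 (j(a) = -6 + (a - a) = -6 + 0 = -6)
h(M) = -31*√M/6 (h(M) = (31*√M)/(-6) = (31*√M)*(-⅙) = -31*√M/6)
(1412 + h(-20))² = (1412 - 31*I*√5/3)²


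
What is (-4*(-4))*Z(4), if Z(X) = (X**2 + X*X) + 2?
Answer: 544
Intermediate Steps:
Z(X) = 2 + 2*X**2 (Z(X) = (X**2 + X**2) + 2 = 2*X**2 + 2 = 2 + 2*X**2)
(-4*(-4))*Z(4) = (-4*(-4))*(2 + 2*4**2) = 16*(2 + 2*16) = 16*(2 + 32) = 16*34 = 544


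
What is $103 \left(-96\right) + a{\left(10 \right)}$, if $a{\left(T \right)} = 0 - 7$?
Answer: $-9895$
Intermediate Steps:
$a{\left(T \right)} = -7$ ($a{\left(T \right)} = 0 - 7 = -7$)
$103 \left(-96\right) + a{\left(10 \right)} = 103 \left(-96\right) - 7 = -9888 - 7 = -9895$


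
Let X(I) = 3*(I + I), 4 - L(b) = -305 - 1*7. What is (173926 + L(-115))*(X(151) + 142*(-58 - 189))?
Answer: -5953500656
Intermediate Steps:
L(b) = 316 (L(b) = 4 - (-305 - 1*7) = 4 - (-305 - 7) = 4 - 1*(-312) = 4 + 312 = 316)
X(I) = 6*I (X(I) = 3*(2*I) = 6*I)
(173926 + L(-115))*(X(151) + 142*(-58 - 189)) = (173926 + 316)*(6*151 + 142*(-58 - 189)) = 174242*(906 + 142*(-247)) = 174242*(906 - 35074) = 174242*(-34168) = -5953500656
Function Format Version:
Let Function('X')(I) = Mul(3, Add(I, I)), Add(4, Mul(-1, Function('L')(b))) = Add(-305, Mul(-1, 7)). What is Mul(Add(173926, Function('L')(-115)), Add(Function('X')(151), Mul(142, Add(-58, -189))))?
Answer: -5953500656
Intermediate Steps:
Function('L')(b) = 316 (Function('L')(b) = Add(4, Mul(-1, Add(-305, Mul(-1, 7)))) = Add(4, Mul(-1, Add(-305, -7))) = Add(4, Mul(-1, -312)) = Add(4, 312) = 316)
Function('X')(I) = Mul(6, I) (Function('X')(I) = Mul(3, Mul(2, I)) = Mul(6, I))
Mul(Add(173926, Function('L')(-115)), Add(Function('X')(151), Mul(142, Add(-58, -189)))) = Mul(Add(173926, 316), Add(Mul(6, 151), Mul(142, Add(-58, -189)))) = Mul(174242, Add(906, Mul(142, -247))) = Mul(174242, Add(906, -35074)) = Mul(174242, -34168) = -5953500656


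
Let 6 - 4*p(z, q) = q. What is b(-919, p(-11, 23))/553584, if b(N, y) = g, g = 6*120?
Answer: 15/11533 ≈ 0.0013006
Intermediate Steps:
p(z, q) = 3/2 - q/4
g = 720
b(N, y) = 720
b(-919, p(-11, 23))/553584 = 720/553584 = 720*(1/553584) = 15/11533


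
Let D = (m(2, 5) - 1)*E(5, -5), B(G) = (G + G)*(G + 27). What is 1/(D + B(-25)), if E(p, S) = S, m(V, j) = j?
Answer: -1/120 ≈ -0.0083333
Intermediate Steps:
B(G) = 2*G*(27 + G) (B(G) = (2*G)*(27 + G) = 2*G*(27 + G))
D = -20 (D = (5 - 1)*(-5) = 4*(-5) = -20)
1/(D + B(-25)) = 1/(-20 + 2*(-25)*(27 - 25)) = 1/(-20 + 2*(-25)*2) = 1/(-20 - 100) = 1/(-120) = -1/120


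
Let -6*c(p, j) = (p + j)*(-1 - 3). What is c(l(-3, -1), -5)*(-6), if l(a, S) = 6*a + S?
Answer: 96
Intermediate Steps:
l(a, S) = S + 6*a
c(p, j) = 2*j/3 + 2*p/3 (c(p, j) = -(p + j)*(-1 - 3)/6 = -(j + p)*(-4)/6 = -(-4*j - 4*p)/6 = 2*j/3 + 2*p/3)
c(l(-3, -1), -5)*(-6) = ((⅔)*(-5) + 2*(-1 + 6*(-3))/3)*(-6) = (-10/3 + 2*(-1 - 18)/3)*(-6) = (-10/3 + (⅔)*(-19))*(-6) = (-10/3 - 38/3)*(-6) = -16*(-6) = 96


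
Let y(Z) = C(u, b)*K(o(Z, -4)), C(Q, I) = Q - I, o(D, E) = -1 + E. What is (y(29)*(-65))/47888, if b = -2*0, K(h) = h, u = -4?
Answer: -325/11972 ≈ -0.027147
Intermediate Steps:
b = 0
y(Z) = 20 (y(Z) = (-4 - 1*0)*(-1 - 4) = (-4 + 0)*(-5) = -4*(-5) = 20)
(y(29)*(-65))/47888 = (20*(-65))/47888 = -1300*1/47888 = -325/11972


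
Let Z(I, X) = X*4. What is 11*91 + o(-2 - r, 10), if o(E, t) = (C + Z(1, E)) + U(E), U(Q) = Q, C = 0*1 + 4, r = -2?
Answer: 1005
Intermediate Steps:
Z(I, X) = 4*X
C = 4 (C = 0 + 4 = 4)
o(E, t) = 4 + 5*E (o(E, t) = (4 + 4*E) + E = 4 + 5*E)
11*91 + o(-2 - r, 10) = 11*91 + (4 + 5*(-2 - 1*(-2))) = 1001 + (4 + 5*(-2 + 2)) = 1001 + (4 + 5*0) = 1001 + (4 + 0) = 1001 + 4 = 1005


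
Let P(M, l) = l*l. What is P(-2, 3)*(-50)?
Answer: -450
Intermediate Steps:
P(M, l) = l²
P(-2, 3)*(-50) = 3²*(-50) = 9*(-50) = -450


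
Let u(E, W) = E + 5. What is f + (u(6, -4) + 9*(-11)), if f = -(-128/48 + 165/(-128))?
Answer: -32273/384 ≈ -84.044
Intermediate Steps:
u(E, W) = 5 + E
f = 1519/384 (f = -(-128*1/48 + 165*(-1/128)) = -(-8/3 - 165/128) = -1*(-1519/384) = 1519/384 ≈ 3.9557)
f + (u(6, -4) + 9*(-11)) = 1519/384 + ((5 + 6) + 9*(-11)) = 1519/384 + (11 - 99) = 1519/384 - 88 = -32273/384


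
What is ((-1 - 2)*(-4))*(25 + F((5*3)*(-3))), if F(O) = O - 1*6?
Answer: -312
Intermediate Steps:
F(O) = -6 + O (F(O) = O - 6 = -6 + O)
((-1 - 2)*(-4))*(25 + F((5*3)*(-3))) = ((-1 - 2)*(-4))*(25 + (-6 + (5*3)*(-3))) = (-3*(-4))*(25 + (-6 + 15*(-3))) = 12*(25 + (-6 - 45)) = 12*(25 - 51) = 12*(-26) = -312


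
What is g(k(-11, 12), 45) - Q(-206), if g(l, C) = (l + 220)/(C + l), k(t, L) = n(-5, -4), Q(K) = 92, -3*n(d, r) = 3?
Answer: -3829/44 ≈ -87.023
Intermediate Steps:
n(d, r) = -1 (n(d, r) = -⅓*3 = -1)
k(t, L) = -1
g(l, C) = (220 + l)/(C + l)
g(k(-11, 12), 45) - Q(-206) = (220 - 1)/(45 - 1) - 1*92 = 219/44 - 92 = -3829/44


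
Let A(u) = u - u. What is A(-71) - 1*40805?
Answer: -40805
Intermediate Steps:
A(u) = 0
A(-71) - 1*40805 = 0 - 1*40805 = 0 - 40805 = -40805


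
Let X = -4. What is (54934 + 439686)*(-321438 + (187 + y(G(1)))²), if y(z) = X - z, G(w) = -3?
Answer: -141877790040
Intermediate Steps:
y(z) = -4 - z
(54934 + 439686)*(-321438 + (187 + y(G(1)))²) = (54934 + 439686)*(-321438 + (187 + (-4 - 1*(-3)))²) = 494620*(-321438 + (187 + (-4 + 3))²) = 494620*(-321438 + (187 - 1)²) = 494620*(-321438 + 186²) = 494620*(-321438 + 34596) = 494620*(-286842) = -141877790040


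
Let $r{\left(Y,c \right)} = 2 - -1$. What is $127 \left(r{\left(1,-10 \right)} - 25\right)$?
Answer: $-2794$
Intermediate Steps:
$r{\left(Y,c \right)} = 3$ ($r{\left(Y,c \right)} = 2 + 1 = 3$)
$127 \left(r{\left(1,-10 \right)} - 25\right) = 127 \left(3 - 25\right) = 127 \left(-22\right) = -2794$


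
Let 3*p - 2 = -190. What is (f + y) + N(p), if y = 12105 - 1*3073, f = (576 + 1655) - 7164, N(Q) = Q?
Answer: 12109/3 ≈ 4036.3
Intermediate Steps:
p = -188/3 (p = ⅔ + (⅓)*(-190) = ⅔ - 190/3 = -188/3 ≈ -62.667)
f = -4933 (f = 2231 - 7164 = -4933)
y = 9032 (y = 12105 - 3073 = 9032)
(f + y) + N(p) = (-4933 + 9032) - 188/3 = 4099 - 188/3 = 12109/3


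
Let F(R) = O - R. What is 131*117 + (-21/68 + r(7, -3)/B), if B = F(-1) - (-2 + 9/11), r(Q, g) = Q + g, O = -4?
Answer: 5210327/340 ≈ 15324.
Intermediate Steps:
F(R) = -4 - R
B = -20/11 (B = (-4 - 1*(-1)) - (-2 + 9/11) = (-4 + 1) - (-2 + 9*(1/11)) = -3 - (-2 + 9/11) = -3 - 1*(-13/11) = -3 + 13/11 = -20/11 ≈ -1.8182)
131*117 + (-21/68 + r(7, -3)/B) = 131*117 + (-21/68 + (7 - 3)/(-20/11)) = 15327 + (-21*1/68 + 4*(-11/20)) = 15327 + (-21/68 - 11/5) = 15327 - 853/340 = 5210327/340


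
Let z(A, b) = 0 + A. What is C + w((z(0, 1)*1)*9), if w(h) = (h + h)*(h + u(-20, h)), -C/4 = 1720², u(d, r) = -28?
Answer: -11833600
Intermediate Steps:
z(A, b) = A
C = -11833600 (C = -4*1720² = -4*2958400 = -11833600)
w(h) = 2*h*(-28 + h) (w(h) = (h + h)*(h - 28) = (2*h)*(-28 + h) = 2*h*(-28 + h))
C + w((z(0, 1)*1)*9) = -11833600 + 2*((0*1)*9)*(-28 + (0*1)*9) = -11833600 + 2*(0*9)*(-28 + 0*9) = -11833600 + 2*0*(-28 + 0) = -11833600 + 2*0*(-28) = -11833600 + 0 = -11833600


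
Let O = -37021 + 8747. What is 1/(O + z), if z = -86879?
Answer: -1/115153 ≈ -8.6841e-6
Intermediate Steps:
O = -28274
1/(O + z) = 1/(-28274 - 86879) = 1/(-115153) = -1/115153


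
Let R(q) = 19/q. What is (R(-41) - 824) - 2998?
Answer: -156721/41 ≈ -3822.5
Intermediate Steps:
(R(-41) - 824) - 2998 = (19/(-41) - 824) - 2998 = (19*(-1/41) - 824) - 2998 = (-19/41 - 824) - 2998 = -33803/41 - 2998 = -156721/41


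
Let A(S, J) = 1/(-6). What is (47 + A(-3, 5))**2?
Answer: 78961/36 ≈ 2193.4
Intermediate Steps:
A(S, J) = -1/6
(47 + A(-3, 5))**2 = (47 - 1/6)**2 = (281/6)**2 = 78961/36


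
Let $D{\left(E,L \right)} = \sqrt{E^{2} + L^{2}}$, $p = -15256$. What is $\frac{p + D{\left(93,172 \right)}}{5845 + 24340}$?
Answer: $- \frac{15256}{30185} + \frac{\sqrt{38233}}{30185} \approx -0.49894$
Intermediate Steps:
$\frac{p + D{\left(93,172 \right)}}{5845 + 24340} = \frac{-15256 + \sqrt{93^{2} + 172^{2}}}{5845 + 24340} = \frac{-15256 + \sqrt{8649 + 29584}}{30185} = \left(-15256 + \sqrt{38233}\right) \frac{1}{30185} = - \frac{15256}{30185} + \frac{\sqrt{38233}}{30185}$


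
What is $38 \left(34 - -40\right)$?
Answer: $2812$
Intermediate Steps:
$38 \left(34 - -40\right) = 38 \left(34 + 40\right) = 38 \cdot 74 = 2812$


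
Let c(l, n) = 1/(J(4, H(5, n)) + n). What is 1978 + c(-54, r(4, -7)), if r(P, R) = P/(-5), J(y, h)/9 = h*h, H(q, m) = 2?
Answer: 348133/176 ≈ 1978.0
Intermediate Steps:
J(y, h) = 9*h² (J(y, h) = 9*(h*h) = 9*h²)
r(P, R) = -P/5 (r(P, R) = P*(-⅕) = -P/5)
c(l, n) = 1/(36 + n) (c(l, n) = 1/(9*2² + n) = 1/(9*4 + n) = 1/(36 + n))
1978 + c(-54, r(4, -7)) = 1978 + 1/(36 - ⅕*4) = 1978 + 1/(36 - ⅘) = 1978 + 1/(176/5) = 1978 + 5/176 = 348133/176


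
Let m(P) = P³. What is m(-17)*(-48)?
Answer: 235824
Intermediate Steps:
m(-17)*(-48) = (-17)³*(-48) = -4913*(-48) = 235824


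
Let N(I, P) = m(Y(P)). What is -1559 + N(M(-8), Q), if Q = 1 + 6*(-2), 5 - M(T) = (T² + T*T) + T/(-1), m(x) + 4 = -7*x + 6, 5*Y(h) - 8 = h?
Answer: -7764/5 ≈ -1552.8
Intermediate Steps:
Y(h) = 8/5 + h/5
m(x) = 2 - 7*x (m(x) = -4 + (-7*x + 6) = -4 + (6 - 7*x) = 2 - 7*x)
M(T) = 5 + T - 2*T² (M(T) = 5 - ((T² + T*T) + T/(-1)) = 5 - ((T² + T²) + T*(-1)) = 5 - (2*T² - T) = 5 - (-T + 2*T²) = 5 + (T - 2*T²) = 5 + T - 2*T²)
Q = -11 (Q = 1 - 12 = -11)
N(I, P) = -46/5 - 7*P/5 (N(I, P) = 2 - 7*(8/5 + P/5) = 2 + (-56/5 - 7*P/5) = -46/5 - 7*P/5)
-1559 + N(M(-8), Q) = -1559 + (-46/5 - 7/5*(-11)) = -1559 + (-46/5 + 77/5) = -1559 + 31/5 = -7764/5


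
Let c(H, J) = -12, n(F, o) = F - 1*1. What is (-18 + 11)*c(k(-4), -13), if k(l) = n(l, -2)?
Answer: 84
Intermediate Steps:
n(F, o) = -1 + F (n(F, o) = F - 1 = -1 + F)
k(l) = -1 + l
(-18 + 11)*c(k(-4), -13) = (-18 + 11)*(-12) = -7*(-12) = 84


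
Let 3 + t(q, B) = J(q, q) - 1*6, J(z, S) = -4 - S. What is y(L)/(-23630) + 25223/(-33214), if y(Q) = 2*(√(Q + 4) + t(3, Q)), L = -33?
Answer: -297478321/392423410 - I*√29/11815 ≈ -0.75805 - 0.00045579*I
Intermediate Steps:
t(q, B) = -13 - q (t(q, B) = -3 + ((-4 - q) - 1*6) = -3 + ((-4 - q) - 6) = -3 + (-10 - q) = -13 - q)
y(Q) = -32 + 2*√(4 + Q) (y(Q) = 2*(√(Q + 4) + (-13 - 1*3)) = 2*(√(4 + Q) + (-13 - 3)) = 2*(√(4 + Q) - 16) = 2*(-16 + √(4 + Q)) = -32 + 2*√(4 + Q))
y(L)/(-23630) + 25223/(-33214) = (-32 + 2*√(4 - 33))/(-23630) + 25223/(-33214) = (-32 + 2*√(-29))*(-1/23630) + 25223*(-1/33214) = (-32 + 2*(I*√29))*(-1/23630) - 25223/33214 = (-32 + 2*I*√29)*(-1/23630) - 25223/33214 = (16/11815 - I*√29/11815) - 25223/33214 = -297478321/392423410 - I*√29/11815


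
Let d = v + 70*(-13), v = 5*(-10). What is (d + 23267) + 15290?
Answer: 37597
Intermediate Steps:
v = -50
d = -960 (d = -50 + 70*(-13) = -50 - 910 = -960)
(d + 23267) + 15290 = (-960 + 23267) + 15290 = 22307 + 15290 = 37597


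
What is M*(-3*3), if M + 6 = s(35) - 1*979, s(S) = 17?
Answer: 8712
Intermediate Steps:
M = -968 (M = -6 + (17 - 1*979) = -6 + (17 - 979) = -6 - 962 = -968)
M*(-3*3) = -(-2904)*3 = -968*(-9) = 8712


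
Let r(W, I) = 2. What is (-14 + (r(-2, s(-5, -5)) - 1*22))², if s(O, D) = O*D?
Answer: 1156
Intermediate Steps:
s(O, D) = D*O
(-14 + (r(-2, s(-5, -5)) - 1*22))² = (-14 + (2 - 1*22))² = (-14 + (2 - 22))² = (-14 - 20)² = (-34)² = 1156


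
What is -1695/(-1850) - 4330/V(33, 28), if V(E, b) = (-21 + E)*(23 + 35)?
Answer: -341539/64380 ≈ -5.3050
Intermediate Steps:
V(E, b) = -1218 + 58*E (V(E, b) = (-21 + E)*58 = -1218 + 58*E)
-1695/(-1850) - 4330/V(33, 28) = -1695/(-1850) - 4330/(-1218 + 58*33) = -1695*(-1/1850) - 4330/(-1218 + 1914) = 339/370 - 4330/696 = 339/370 - 4330*1/696 = 339/370 - 2165/348 = -341539/64380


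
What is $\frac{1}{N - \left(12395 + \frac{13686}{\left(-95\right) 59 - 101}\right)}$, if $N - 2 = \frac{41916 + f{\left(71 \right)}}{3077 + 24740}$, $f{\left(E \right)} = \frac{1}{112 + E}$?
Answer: $- \frac{537897329}{6664060906767} \approx -8.0716 \cdot 10^{-5}$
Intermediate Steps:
$N = \frac{17851651}{5090511}$ ($N = 2 + \frac{41916 + \frac{1}{112 + 71}}{3077 + 24740} = 2 + \frac{41916 + \frac{1}{183}}{27817} = 2 + \left(41916 + \frac{1}{183}\right) \frac{1}{27817} = 2 + \frac{7670629}{183} \cdot \frac{1}{27817} = 2 + \frac{7670629}{5090511} = \frac{17851651}{5090511} \approx 3.5068$)
$\frac{1}{N - \left(12395 + \frac{13686}{\left(-95\right) 59 - 101}\right)} = \frac{1}{\frac{17851651}{5090511} - \left(12395 + \frac{13686}{\left(-95\right) 59 - 101}\right)} = \frac{1}{\frac{17851651}{5090511} - \left(12395 + \frac{13686}{-5605 - 101}\right)} = \frac{1}{\frac{17851651}{5090511} - \left(12395 + \frac{13686}{-5706}\right)} = \frac{1}{\frac{17851651}{5090511} - \frac{11785364}{951}} = \frac{1}{- \frac{6664060906767}{537897329}} = - \frac{537897329}{6664060906767}$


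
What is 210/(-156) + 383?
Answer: 9923/26 ≈ 381.65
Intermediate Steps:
210/(-156) + 383 = 210*(-1/156) + 383 = -35/26 + 383 = 9923/26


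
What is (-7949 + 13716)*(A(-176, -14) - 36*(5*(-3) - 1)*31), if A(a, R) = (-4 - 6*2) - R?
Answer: 102964018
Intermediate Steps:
A(a, R) = -16 - R (A(a, R) = (-4 - 12) - R = -16 - R)
(-7949 + 13716)*(A(-176, -14) - 36*(5*(-3) - 1)*31) = (-7949 + 13716)*((-16 - 1*(-14)) - 36*(5*(-3) - 1)*31) = 5767*((-16 + 14) - 36*(-15 - 1)*31) = 5767*(-2 - 36*(-16)*31) = 5767*(-2 + 576*31) = 5767*(-2 + 17856) = 5767*17854 = 102964018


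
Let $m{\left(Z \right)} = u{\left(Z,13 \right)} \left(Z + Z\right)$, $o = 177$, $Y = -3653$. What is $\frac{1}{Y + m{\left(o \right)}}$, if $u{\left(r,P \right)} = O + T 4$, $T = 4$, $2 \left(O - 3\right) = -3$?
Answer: $\frac{1}{2542} \approx 0.00039339$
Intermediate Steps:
$O = \frac{3}{2}$ ($O = 3 + \frac{1}{2} \left(-3\right) = 3 - \frac{3}{2} = \frac{3}{2} \approx 1.5$)
$u{\left(r,P \right)} = \frac{35}{2}$ ($u{\left(r,P \right)} = \frac{3}{2} + 4 \cdot 4 = \frac{3}{2} + 16 = \frac{35}{2}$)
$m{\left(Z \right)} = 35 Z$ ($m{\left(Z \right)} = \frac{35 \left(Z + Z\right)}{2} = \frac{35 \cdot 2 Z}{2} = 35 Z$)
$\frac{1}{Y + m{\left(o \right)}} = \frac{1}{-3653 + 35 \cdot 177} = \frac{1}{-3653 + 6195} = \frac{1}{2542}$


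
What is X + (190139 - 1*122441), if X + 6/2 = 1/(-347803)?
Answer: 23544524084/347803 ≈ 67695.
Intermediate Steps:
X = -1043410/347803 (X = -3 + 1/(-347803) = -3 - 1/347803 = -1043410/347803 ≈ -3.0000)
X + (190139 - 1*122441) = -1043410/347803 + (190139 - 1*122441) = -1043410/347803 + (190139 - 122441) = -1043410/347803 + 67698 = 23544524084/347803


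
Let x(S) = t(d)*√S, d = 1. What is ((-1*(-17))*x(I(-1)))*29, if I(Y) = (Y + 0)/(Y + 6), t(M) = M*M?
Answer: 493*I*√5/5 ≈ 220.48*I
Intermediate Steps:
t(M) = M²
I(Y) = Y/(6 + Y)
x(S) = √S (x(S) = 1²*√S = 1*√S = √S)
((-1*(-17))*x(I(-1)))*29 = ((-1*(-17))*√(-1/(6 - 1)))*29 = (17*√(-1/5))*29 = (17*√(-1*⅕))*29 = (17*√(-⅕))*29 = (17*(I*√5/5))*29 = (17*I*√5/5)*29 = 493*I*√5/5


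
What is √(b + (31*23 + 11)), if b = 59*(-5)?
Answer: √429 ≈ 20.712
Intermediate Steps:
b = -295
√(b + (31*23 + 11)) = √(-295 + (31*23 + 11)) = √(-295 + (713 + 11)) = √(-295 + 724) = √429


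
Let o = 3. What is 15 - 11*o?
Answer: -18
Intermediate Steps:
15 - 11*o = 15 - 11*3 = 15 - 33 = -18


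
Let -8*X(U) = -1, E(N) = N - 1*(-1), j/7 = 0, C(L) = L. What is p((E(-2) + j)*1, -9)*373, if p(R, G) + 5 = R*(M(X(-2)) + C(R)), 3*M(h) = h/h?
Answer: -4849/3 ≈ -1616.3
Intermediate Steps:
j = 0 (j = 7*0 = 0)
E(N) = 1 + N (E(N) = N + 1 = 1 + N)
X(U) = ⅛ (X(U) = -⅛*(-1) = ⅛)
M(h) = ⅓ (M(h) = (h/h)/3 = (⅓)*1 = ⅓)
p(R, G) = -5 + R*(⅓ + R)
p((E(-2) + j)*1, -9)*373 = (-5 + (((1 - 2) + 0)*1)² + (((1 - 2) + 0)*1)/3)*373 = (-5 + ((-1 + 0)*1)² + ((-1 + 0)*1)/3)*373 = (-5 + (-1*1)² + (-1*1)/3)*373 = (-5 + (-1)² + (⅓)*(-1))*373 = (-5 + 1 - ⅓)*373 = -13/3*373 = -4849/3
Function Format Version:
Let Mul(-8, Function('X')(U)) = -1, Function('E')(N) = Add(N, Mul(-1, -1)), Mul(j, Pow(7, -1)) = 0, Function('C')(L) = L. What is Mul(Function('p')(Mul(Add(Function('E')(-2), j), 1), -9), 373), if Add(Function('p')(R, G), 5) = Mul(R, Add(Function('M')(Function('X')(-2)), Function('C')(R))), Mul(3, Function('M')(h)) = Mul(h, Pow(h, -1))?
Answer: Rational(-4849, 3) ≈ -1616.3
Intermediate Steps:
j = 0 (j = Mul(7, 0) = 0)
Function('E')(N) = Add(1, N) (Function('E')(N) = Add(N, 1) = Add(1, N))
Function('X')(U) = Rational(1, 8) (Function('X')(U) = Mul(Rational(-1, 8), -1) = Rational(1, 8))
Function('M')(h) = Rational(1, 3) (Function('M')(h) = Mul(Rational(1, 3), Mul(h, Pow(h, -1))) = Mul(Rational(1, 3), 1) = Rational(1, 3))
Function('p')(R, G) = Add(-5, Mul(R, Add(Rational(1, 3), R)))
Mul(Function('p')(Mul(Add(Function('E')(-2), j), 1), -9), 373) = Mul(Add(-5, Pow(Mul(Add(Add(1, -2), 0), 1), 2), Mul(Rational(1, 3), Mul(Add(Add(1, -2), 0), 1))), 373) = Mul(Add(-5, Pow(Mul(Add(-1, 0), 1), 2), Mul(Rational(1, 3), Mul(Add(-1, 0), 1))), 373) = Mul(Add(-5, Pow(Mul(-1, 1), 2), Mul(Rational(1, 3), Mul(-1, 1))), 373) = Mul(Add(-5, Pow(-1, 2), Mul(Rational(1, 3), -1)), 373) = Mul(Add(-5, 1, Rational(-1, 3)), 373) = Mul(Rational(-13, 3), 373) = Rational(-4849, 3)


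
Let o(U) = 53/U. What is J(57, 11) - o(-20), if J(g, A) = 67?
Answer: 1393/20 ≈ 69.650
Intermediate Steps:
J(57, 11) - o(-20) = 67 - 53/(-20) = 67 - 53*(-1)/20 = 67 - 1*(-53/20) = 67 + 53/20 = 1393/20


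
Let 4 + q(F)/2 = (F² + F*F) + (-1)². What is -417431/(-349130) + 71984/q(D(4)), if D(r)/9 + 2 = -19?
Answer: 42386740169/24941498070 ≈ 1.6994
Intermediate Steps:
D(r) = -189 (D(r) = -18 + 9*(-19) = -18 - 171 = -189)
q(F) = -6 + 4*F² (q(F) = -8 + 2*((F² + F*F) + (-1)²) = -8 + 2*((F² + F²) + 1) = -8 + 2*(2*F² + 1) = -8 + 2*(1 + 2*F²) = -8 + (2 + 4*F²) = -6 + 4*F²)
-417431/(-349130) + 71984/q(D(4)) = -417431/(-349130) + 71984/(-6 + 4*(-189)²) = -417431*(-1/349130) + 71984/(-6 + 4*35721) = 417431/349130 + 71984/(-6 + 142884) = 417431/349130 + 71984/142878 = 417431/349130 + 71984*(1/142878) = 417431/349130 + 35992/71439 = 42386740169/24941498070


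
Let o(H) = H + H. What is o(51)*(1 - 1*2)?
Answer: -102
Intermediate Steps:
o(H) = 2*H
o(51)*(1 - 1*2) = (2*51)*(1 - 1*2) = 102*(1 - 2) = 102*(-1) = -102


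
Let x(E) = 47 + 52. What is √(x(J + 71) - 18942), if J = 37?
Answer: I*√18843 ≈ 137.27*I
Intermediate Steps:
x(E) = 99
√(x(J + 71) - 18942) = √(99 - 18942) = √(-18843) = I*√18843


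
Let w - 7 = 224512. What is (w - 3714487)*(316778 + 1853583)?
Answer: -7574490438448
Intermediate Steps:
w = 224519 (w = 7 + 224512 = 224519)
(w - 3714487)*(316778 + 1853583) = (224519 - 3714487)*(316778 + 1853583) = -3489968*2170361 = -7574490438448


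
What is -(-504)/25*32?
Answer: 16128/25 ≈ 645.12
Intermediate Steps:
-(-504)/25*32 = -24*(-21/25)*32 = (504/25)*32 = 16128/25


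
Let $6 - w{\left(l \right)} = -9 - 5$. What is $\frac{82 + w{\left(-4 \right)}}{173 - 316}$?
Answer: $- \frac{102}{143} \approx -0.71329$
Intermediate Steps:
$w{\left(l \right)} = 20$ ($w{\left(l \right)} = 6 - \left(-9 - 5\right) = 6 - -14 = 6 + 14 = 20$)
$\frac{82 + w{\left(-4 \right)}}{173 - 316} = \frac{82 + 20}{173 - 316} = \frac{102}{-143} = 102 \left(- \frac{1}{143}\right) = - \frac{102}{143}$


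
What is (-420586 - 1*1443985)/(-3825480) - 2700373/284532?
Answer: -272213688563/30235318760 ≈ -9.0032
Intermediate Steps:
(-420586 - 1*1443985)/(-3825480) - 2700373/284532 = (-420586 - 1443985)*(-1/3825480) - 2700373*1/284532 = -1864571*(-1/3825480) - 2700373/284532 = 1864571/3825480 - 2700373/284532 = -272213688563/30235318760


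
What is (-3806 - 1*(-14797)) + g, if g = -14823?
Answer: -3832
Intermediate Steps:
(-3806 - 1*(-14797)) + g = (-3806 - 1*(-14797)) - 14823 = (-3806 + 14797) - 14823 = 10991 - 14823 = -3832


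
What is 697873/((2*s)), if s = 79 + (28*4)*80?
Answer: 697873/18078 ≈ 38.603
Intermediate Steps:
s = 9039 (s = 79 + 112*80 = 79 + 8960 = 9039)
697873/((2*s)) = 697873/((2*9039)) = 697873/18078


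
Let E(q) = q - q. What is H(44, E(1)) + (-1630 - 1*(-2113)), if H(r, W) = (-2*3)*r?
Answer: 219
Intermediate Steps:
E(q) = 0
H(r, W) = -6*r
H(44, E(1)) + (-1630 - 1*(-2113)) = -6*44 + (-1630 - 1*(-2113)) = -264 + (-1630 + 2113) = -264 + 483 = 219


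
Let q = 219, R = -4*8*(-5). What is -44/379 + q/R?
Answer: 75961/60640 ≈ 1.2527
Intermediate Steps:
R = 160 (R = -32*(-5) = 160)
-44/379 + q/R = -44/379 + 219/160 = 75961/60640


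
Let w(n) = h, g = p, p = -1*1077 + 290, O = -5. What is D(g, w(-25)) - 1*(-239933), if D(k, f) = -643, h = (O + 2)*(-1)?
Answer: 239290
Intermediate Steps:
h = 3 (h = (-5 + 2)*(-1) = -3*(-1) = 3)
p = -787 (p = -1077 + 290 = -787)
g = -787
w(n) = 3
D(g, w(-25)) - 1*(-239933) = -643 - 1*(-239933) = -643 + 239933 = 239290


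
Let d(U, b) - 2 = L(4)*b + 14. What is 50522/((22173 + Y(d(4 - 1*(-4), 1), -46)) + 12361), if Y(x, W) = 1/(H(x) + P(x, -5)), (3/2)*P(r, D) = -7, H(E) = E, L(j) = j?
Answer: 2324012/1588567 ≈ 1.4630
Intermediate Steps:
P(r, D) = -14/3 (P(r, D) = (⅔)*(-7) = -14/3)
d(U, b) = 16 + 4*b (d(U, b) = 2 + (4*b + 14) = 2 + (14 + 4*b) = 16 + 4*b)
Y(x, W) = 1/(-14/3 + x) (Y(x, W) = 1/(x - 14/3) = 1/(-14/3 + x))
50522/((22173 + Y(d(4 - 1*(-4), 1), -46)) + 12361) = 50522/((22173 + 3/(-14 + 3*(16 + 4*1))) + 12361) = 50522/((22173 + 3/(-14 + 3*(16 + 4))) + 12361) = 50522/((22173 + 3/(-14 + 3*20)) + 12361) = 50522/((22173 + 3/(-14 + 60)) + 12361) = 50522/((22173 + 3/46) + 12361) = 50522/(1019961/46 + 12361) = 50522/(1588567/46) = 50522*(46/1588567) = 2324012/1588567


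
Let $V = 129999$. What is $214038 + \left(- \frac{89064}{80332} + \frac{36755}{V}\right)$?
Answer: $\frac{558801815087777}{2610769917} \approx 2.1404 \cdot 10^{5}$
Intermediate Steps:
$214038 + \left(- \frac{89064}{80332} + \frac{36755}{V}\right) = 214038 + \left(- \frac{89064}{80332} + \frac{36755}{129999}\right) = 214038 + \left(\left(-89064\right) \frac{1}{80332} + 36755 \cdot \frac{1}{129999}\right) = 214038 + \left(- \frac{22266}{20083} + \frac{36755}{129999}\right) = 214038 - \frac{2156407069}{2610769917} = \frac{558801815087777}{2610769917}$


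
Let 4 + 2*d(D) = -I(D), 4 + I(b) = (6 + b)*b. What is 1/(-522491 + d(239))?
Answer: -2/1103537 ≈ -1.8124e-6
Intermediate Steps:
I(b) = -4 + b*(6 + b) (I(b) = -4 + (6 + b)*b = -4 + b*(6 + b))
d(D) = -3*D - D²/2 (d(D) = -2 + (-(-4 + D² + 6*D))/2 = -2 + (4 - D² - 6*D)/2 = -2 + (2 - 3*D - D²/2) = -3*D - D²/2)
1/(-522491 + d(239)) = 1/(-522491 + (½)*239*(-6 - 1*239)) = 1/(-522491 + (½)*239*(-6 - 239)) = 1/(-522491 + (½)*239*(-245)) = 1/(-522491 - 58555/2) = 1/(-1103537/2) = -2/1103537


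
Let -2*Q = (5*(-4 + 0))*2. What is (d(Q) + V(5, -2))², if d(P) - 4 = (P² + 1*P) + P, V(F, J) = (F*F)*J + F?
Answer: 159201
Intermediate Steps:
V(F, J) = F + J*F² (V(F, J) = F²*J + F = J*F² + F = F + J*F²)
Q = 20 (Q = -5*(-4 + 0)*2/2 = -5*(-4)*2/2 = -(-10)*2 = -½*(-40) = 20)
d(P) = 4 + P² + 2*P (d(P) = 4 + ((P² + 1*P) + P) = 4 + ((P² + P) + P) = 4 + ((P + P²) + P) = 4 + (P² + 2*P) = 4 + P² + 2*P)
(d(Q) + V(5, -2))² = ((4 + 20² + 2*20) + 5*(1 + 5*(-2)))² = ((4 + 400 + 40) + 5*(1 - 10))² = (444 + 5*(-9))² = (444 - 45)² = 399² = 159201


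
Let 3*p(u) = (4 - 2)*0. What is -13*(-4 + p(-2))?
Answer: 52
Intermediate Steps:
p(u) = 0 (p(u) = ((4 - 2)*0)/3 = (2*0)/3 = (⅓)*0 = 0)
-13*(-4 + p(-2)) = -13*(-4 + 0) = -13*(-4) = 52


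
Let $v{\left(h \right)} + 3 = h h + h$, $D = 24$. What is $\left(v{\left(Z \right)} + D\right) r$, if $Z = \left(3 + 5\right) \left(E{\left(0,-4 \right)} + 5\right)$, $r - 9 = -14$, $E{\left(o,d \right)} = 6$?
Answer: $-39265$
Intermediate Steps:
$r = -5$ ($r = 9 - 14 = -5$)
$Z = 88$ ($Z = \left(3 + 5\right) \left(6 + 5\right) = 8 \cdot 11 = 88$)
$v{\left(h \right)} = -3 + h + h^{2}$ ($v{\left(h \right)} = -3 + \left(h h + h\right) = -3 + \left(h^{2} + h\right) = -3 + \left(h + h^{2}\right) = -3 + h + h^{2}$)
$\left(v{\left(Z \right)} + D\right) r = \left(\left(-3 + 88 + 88^{2}\right) + 24\right) \left(-5\right) = \left(\left(-3 + 88 + 7744\right) + 24\right) \left(-5\right) = \left(7829 + 24\right) \left(-5\right) = 7853 \left(-5\right) = -39265$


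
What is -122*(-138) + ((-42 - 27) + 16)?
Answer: 16783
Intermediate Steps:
-122*(-138) + ((-42 - 27) + 16) = 16836 + (-69 + 16) = 16836 - 53 = 16783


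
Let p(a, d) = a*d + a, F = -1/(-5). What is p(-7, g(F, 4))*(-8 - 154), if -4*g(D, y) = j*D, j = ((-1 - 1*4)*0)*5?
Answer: 1134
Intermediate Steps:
j = 0 (j = ((-1 - 4)*0)*5 = -5*0*5 = 0*5 = 0)
F = ⅕ (F = -1*(-⅕) = ⅕ ≈ 0.20000)
g(D, y) = 0 (g(D, y) = -0*D = -¼*0 = 0)
p(a, d) = a + a*d
p(-7, g(F, 4))*(-8 - 154) = (-7*(1 + 0))*(-8 - 154) = -7*1*(-162) = -7*(-162) = 1134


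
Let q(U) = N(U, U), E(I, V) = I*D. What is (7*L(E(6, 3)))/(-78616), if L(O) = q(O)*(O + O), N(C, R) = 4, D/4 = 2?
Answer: -336/9827 ≈ -0.034191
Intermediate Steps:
D = 8 (D = 4*2 = 8)
E(I, V) = 8*I (E(I, V) = I*8 = 8*I)
q(U) = 4
L(O) = 8*O (L(O) = 4*(O + O) = 4*(2*O) = 8*O)
(7*L(E(6, 3)))/(-78616) = (7*(8*(8*6)))/(-78616) = (7*(8*48))*(-1/78616) = (7*384)*(-1/78616) = 2688*(-1/78616) = -336/9827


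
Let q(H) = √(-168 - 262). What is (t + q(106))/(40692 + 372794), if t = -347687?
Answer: -347687/413486 + I*√430/413486 ≈ -0.84087 + 5.015e-5*I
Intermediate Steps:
q(H) = I*√430 (q(H) = √(-430) = I*√430)
(t + q(106))/(40692 + 372794) = (-347687 + I*√430)/(40692 + 372794) = (-347687 + I*√430)/413486 = (-347687 + I*√430)*(1/413486) = -347687/413486 + I*√430/413486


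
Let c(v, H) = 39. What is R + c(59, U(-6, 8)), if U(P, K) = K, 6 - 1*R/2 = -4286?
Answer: 8623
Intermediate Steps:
R = 8584 (R = 12 - 2*(-4286) = 12 + 8572 = 8584)
R + c(59, U(-6, 8)) = 8584 + 39 = 8623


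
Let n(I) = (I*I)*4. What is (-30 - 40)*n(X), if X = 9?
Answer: -22680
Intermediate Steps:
n(I) = 4*I² (n(I) = I²*4 = 4*I²)
(-30 - 40)*n(X) = (-30 - 40)*(4*9²) = -280*81 = -70*324 = -22680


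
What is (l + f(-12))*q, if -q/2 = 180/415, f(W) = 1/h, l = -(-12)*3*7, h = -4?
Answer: -18126/83 ≈ -218.39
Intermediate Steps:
l = 252 (l = -6*(-6)*7 = 36*7 = 252)
f(W) = -¼ (f(W) = 1/(-4) = -¼)
q = -72/83 (q = -360/415 = -2*36/83 = -72/83 ≈ -0.86747)
(l + f(-12))*q = (252 - ¼)*(-72/83) = (1007/4)*(-72/83) = -18126/83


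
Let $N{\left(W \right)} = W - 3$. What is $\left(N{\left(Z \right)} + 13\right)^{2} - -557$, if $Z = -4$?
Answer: $593$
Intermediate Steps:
$N{\left(W \right)} = -3 + W$
$\left(N{\left(Z \right)} + 13\right)^{2} - -557 = \left(\left(-3 - 4\right) + 13\right)^{2} - -557 = \left(-7 + 13\right)^{2} + 557 = 6^{2} + 557 = 36 + 557 = 593$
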